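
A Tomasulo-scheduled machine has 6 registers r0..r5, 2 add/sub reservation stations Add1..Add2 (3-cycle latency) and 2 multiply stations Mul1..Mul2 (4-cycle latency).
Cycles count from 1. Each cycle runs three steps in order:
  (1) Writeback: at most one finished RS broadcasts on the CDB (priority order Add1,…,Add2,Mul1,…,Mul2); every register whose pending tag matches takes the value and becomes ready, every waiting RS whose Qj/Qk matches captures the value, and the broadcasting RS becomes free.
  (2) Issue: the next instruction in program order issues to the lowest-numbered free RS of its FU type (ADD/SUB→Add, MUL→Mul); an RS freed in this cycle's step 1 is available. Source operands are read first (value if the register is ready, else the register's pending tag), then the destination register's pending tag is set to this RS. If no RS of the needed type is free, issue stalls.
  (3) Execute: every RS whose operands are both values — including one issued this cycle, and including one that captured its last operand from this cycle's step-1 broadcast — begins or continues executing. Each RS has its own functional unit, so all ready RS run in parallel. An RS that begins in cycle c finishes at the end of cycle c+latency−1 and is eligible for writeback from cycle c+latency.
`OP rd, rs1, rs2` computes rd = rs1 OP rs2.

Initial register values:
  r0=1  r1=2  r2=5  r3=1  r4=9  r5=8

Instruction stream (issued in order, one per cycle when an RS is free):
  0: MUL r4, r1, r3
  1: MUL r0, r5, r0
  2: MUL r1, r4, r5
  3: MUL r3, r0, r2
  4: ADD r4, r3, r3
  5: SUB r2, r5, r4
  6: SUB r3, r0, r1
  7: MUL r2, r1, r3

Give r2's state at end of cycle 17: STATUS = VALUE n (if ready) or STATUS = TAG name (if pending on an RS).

  c1: issue MUL r4<-Mul1  regs: r0:1,r1:2,r2:5,r3:1,r4:Mul1,r5:8
  c2: issue MUL r0<-Mul2  regs: r0:Mul2,r1:2,r2:5,r3:1,r4:Mul1,r5:8
  c3: stall  regs: r0:Mul2,r1:2,r2:5,r3:1,r4:Mul1,r5:8
  c4: stall  regs: r0:Mul2,r1:2,r2:5,r3:1,r4:Mul1,r5:8
  c5: CDB Mul1=2; issue MUL r1<-Mul1  regs: r0:Mul2,r1:Mul1,r2:5,r3:1,r4:2,r5:8
  c6: CDB Mul2=8; issue MUL r3<-Mul2  regs: r0:8,r1:Mul1,r2:5,r3:Mul2,r4:2,r5:8
  c7: issue ADD r4<-Add1  regs: r0:8,r1:Mul1,r2:5,r3:Mul2,r4:Add1,r5:8
  c8: issue SUB r2<-Add2  regs: r0:8,r1:Mul1,r2:Add2,r3:Mul2,r4:Add1,r5:8
  c9: CDB Mul1=16; stall  regs: r0:8,r1:16,r2:Add2,r3:Mul2,r4:Add1,r5:8
  c10: CDB Mul2=40; stall  regs: r0:8,r1:16,r2:Add2,r3:40,r4:Add1,r5:8
  c11: stall  regs: r0:8,r1:16,r2:Add2,r3:40,r4:Add1,r5:8
  c12: stall  regs: r0:8,r1:16,r2:Add2,r3:40,r4:Add1,r5:8
  c13: CDB Add1=80; issue SUB r3<-Add1  regs: r0:8,r1:16,r2:Add2,r3:Add1,r4:80,r5:8
  c14: issue MUL r2<-Mul1  regs: r0:8,r1:16,r2:Mul1,r3:Add1,r4:80,r5:8
  c15: -  regs: r0:8,r1:16,r2:Mul1,r3:Add1,r4:80,r5:8
  c16: CDB Add1=-8  regs: r0:8,r1:16,r2:Mul1,r3:-8,r4:80,r5:8
  c17: CDB Add2=-72  regs: r0:8,r1:16,r2:Mul1,r3:-8,r4:80,r5:8

STATUS = TAG Mul1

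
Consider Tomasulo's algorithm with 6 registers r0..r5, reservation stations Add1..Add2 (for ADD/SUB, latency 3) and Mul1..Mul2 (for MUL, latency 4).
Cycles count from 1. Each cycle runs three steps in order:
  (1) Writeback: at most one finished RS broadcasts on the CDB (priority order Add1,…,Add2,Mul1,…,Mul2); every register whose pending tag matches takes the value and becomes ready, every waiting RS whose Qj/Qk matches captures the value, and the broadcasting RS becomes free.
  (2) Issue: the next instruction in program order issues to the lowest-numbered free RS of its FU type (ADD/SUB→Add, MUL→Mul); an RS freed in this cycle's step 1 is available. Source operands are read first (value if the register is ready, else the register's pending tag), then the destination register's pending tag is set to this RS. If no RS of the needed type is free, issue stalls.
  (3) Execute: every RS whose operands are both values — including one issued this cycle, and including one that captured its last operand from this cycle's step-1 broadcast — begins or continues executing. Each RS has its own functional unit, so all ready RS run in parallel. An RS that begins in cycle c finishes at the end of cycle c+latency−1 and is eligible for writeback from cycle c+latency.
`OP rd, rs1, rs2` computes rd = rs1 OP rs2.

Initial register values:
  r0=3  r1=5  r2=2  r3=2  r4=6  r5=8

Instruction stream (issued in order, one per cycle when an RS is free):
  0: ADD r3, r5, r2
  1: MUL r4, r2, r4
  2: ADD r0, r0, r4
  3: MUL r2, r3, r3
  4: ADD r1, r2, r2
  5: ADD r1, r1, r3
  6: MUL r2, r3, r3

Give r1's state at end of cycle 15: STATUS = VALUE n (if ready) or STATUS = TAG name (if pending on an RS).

STATUS = VALUE 210

  c1: issue ADD r3<-Add1  regs: r0:3,r1:5,r2:2,r3:Add1,r4:6,r5:8
  c2: issue MUL r4<-Mul1  regs: r0:3,r1:5,r2:2,r3:Add1,r4:Mul1,r5:8
  c3: issue ADD r0<-Add2  regs: r0:Add2,r1:5,r2:2,r3:Add1,r4:Mul1,r5:8
  c4: CDB Add1=10; issue MUL r2<-Mul2  regs: r0:Add2,r1:5,r2:Mul2,r3:10,r4:Mul1,r5:8
  c5: issue ADD r1<-Add1  regs: r0:Add2,r1:Add1,r2:Mul2,r3:10,r4:Mul1,r5:8
  c6: CDB Mul1=12; stall  regs: r0:Add2,r1:Add1,r2:Mul2,r3:10,r4:12,r5:8
  c7: stall  regs: r0:Add2,r1:Add1,r2:Mul2,r3:10,r4:12,r5:8
  c8: CDB Mul2=100; stall  regs: r0:Add2,r1:Add1,r2:100,r3:10,r4:12,r5:8
  c9: CDB Add2=15; issue ADD r1<-Add2  regs: r0:15,r1:Add2,r2:100,r3:10,r4:12,r5:8
  c10: issue MUL r2<-Mul1  regs: r0:15,r1:Add2,r2:Mul1,r3:10,r4:12,r5:8
  c11: CDB Add1=200  regs: r0:15,r1:Add2,r2:Mul1,r3:10,r4:12,r5:8
  c12: -  regs: r0:15,r1:Add2,r2:Mul1,r3:10,r4:12,r5:8
  c13: -  regs: r0:15,r1:Add2,r2:Mul1,r3:10,r4:12,r5:8
  c14: CDB Add2=210  regs: r0:15,r1:210,r2:Mul1,r3:10,r4:12,r5:8
  c15: CDB Mul1=100  regs: r0:15,r1:210,r2:100,r3:10,r4:12,r5:8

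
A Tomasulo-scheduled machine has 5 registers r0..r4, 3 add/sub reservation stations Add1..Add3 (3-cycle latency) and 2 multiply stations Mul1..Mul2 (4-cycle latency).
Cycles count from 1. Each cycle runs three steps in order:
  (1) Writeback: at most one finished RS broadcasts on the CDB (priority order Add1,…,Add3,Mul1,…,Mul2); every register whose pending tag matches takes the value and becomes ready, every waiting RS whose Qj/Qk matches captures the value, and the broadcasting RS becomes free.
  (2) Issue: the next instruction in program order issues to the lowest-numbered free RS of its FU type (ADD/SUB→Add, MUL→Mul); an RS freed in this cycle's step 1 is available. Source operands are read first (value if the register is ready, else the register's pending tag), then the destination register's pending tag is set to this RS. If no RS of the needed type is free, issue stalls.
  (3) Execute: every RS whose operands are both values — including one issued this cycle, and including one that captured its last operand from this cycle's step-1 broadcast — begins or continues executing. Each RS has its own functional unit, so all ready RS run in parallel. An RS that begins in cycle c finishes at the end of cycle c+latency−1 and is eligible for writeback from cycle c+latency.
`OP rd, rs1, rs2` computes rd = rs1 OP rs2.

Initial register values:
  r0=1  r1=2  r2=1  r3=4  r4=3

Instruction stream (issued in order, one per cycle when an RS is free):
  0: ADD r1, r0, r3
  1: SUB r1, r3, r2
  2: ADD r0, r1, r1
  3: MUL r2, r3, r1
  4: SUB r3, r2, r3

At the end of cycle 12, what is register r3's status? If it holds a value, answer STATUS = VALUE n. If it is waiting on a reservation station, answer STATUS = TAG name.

STATUS = VALUE 8

cycle 1: issue ADD r1<-Add1 // r0:1,r1:Add1,r2:1,r3:4,r4:3
cycle 2: issue SUB r1<-Add2 // r0:1,r1:Add2,r2:1,r3:4,r4:3
cycle 3: issue ADD r0<-Add3 // r0:Add3,r1:Add2,r2:1,r3:4,r4:3
cycle 4: CDB Add1=5; issue MUL r2<-Mul1 // r0:Add3,r1:Add2,r2:Mul1,r3:4,r4:3
cycle 5: CDB Add2=3; issue SUB r3<-Add1 // r0:Add3,r1:3,r2:Mul1,r3:Add1,r4:3
cycle 6: - // r0:Add3,r1:3,r2:Mul1,r3:Add1,r4:3
cycle 7: - // r0:Add3,r1:3,r2:Mul1,r3:Add1,r4:3
cycle 8: CDB Add3=6 // r0:6,r1:3,r2:Mul1,r3:Add1,r4:3
cycle 9: CDB Mul1=12 // r0:6,r1:3,r2:12,r3:Add1,r4:3
cycle 10: - // r0:6,r1:3,r2:12,r3:Add1,r4:3
cycle 11: - // r0:6,r1:3,r2:12,r3:Add1,r4:3
cycle 12: CDB Add1=8 // r0:6,r1:3,r2:12,r3:8,r4:3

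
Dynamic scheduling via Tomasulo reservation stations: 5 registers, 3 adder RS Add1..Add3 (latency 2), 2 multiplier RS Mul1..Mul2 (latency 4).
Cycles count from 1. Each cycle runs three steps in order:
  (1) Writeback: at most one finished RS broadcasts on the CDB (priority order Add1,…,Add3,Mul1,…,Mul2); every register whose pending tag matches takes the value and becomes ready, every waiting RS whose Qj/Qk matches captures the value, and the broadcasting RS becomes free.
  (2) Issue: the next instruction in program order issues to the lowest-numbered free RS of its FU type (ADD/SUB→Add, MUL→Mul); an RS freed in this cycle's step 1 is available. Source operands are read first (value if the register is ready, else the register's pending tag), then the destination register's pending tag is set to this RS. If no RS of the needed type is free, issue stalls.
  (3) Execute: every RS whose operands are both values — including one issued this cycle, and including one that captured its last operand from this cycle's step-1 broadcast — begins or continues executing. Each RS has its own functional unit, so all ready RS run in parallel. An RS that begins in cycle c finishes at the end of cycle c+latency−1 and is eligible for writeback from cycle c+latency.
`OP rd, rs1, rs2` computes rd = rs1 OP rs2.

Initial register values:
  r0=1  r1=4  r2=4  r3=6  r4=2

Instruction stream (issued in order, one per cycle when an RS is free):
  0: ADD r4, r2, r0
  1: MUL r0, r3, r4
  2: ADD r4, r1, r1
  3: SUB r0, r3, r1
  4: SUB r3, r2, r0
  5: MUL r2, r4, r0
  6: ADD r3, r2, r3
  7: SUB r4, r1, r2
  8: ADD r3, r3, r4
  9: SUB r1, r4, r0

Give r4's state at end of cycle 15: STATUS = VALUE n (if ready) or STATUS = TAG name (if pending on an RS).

  c1: issue ADD r4<-Add1  regs: r0:1,r1:4,r2:4,r3:6,r4:Add1
  c2: issue MUL r0<-Mul1  regs: r0:Mul1,r1:4,r2:4,r3:6,r4:Add1
  c3: CDB Add1=5; issue ADD r4<-Add1  regs: r0:Mul1,r1:4,r2:4,r3:6,r4:Add1
  c4: issue SUB r0<-Add2  regs: r0:Add2,r1:4,r2:4,r3:6,r4:Add1
  c5: CDB Add1=8; issue SUB r3<-Add1  regs: r0:Add2,r1:4,r2:4,r3:Add1,r4:8
  c6: CDB Add2=2; issue MUL r2<-Mul2  regs: r0:2,r1:4,r2:Mul2,r3:Add1,r4:8
  c7: CDB Mul1=30; issue ADD r3<-Add2  regs: r0:2,r1:4,r2:Mul2,r3:Add2,r4:8
  c8: CDB Add1=2; issue SUB r4<-Add1  regs: r0:2,r1:4,r2:Mul2,r3:Add2,r4:Add1
  c9: issue ADD r3<-Add3  regs: r0:2,r1:4,r2:Mul2,r3:Add3,r4:Add1
  c10: CDB Mul2=16; stall  regs: r0:2,r1:4,r2:16,r3:Add3,r4:Add1
  c11: stall  regs: r0:2,r1:4,r2:16,r3:Add3,r4:Add1
  c12: CDB Add1=-12; issue SUB r1<-Add1  regs: r0:2,r1:Add1,r2:16,r3:Add3,r4:-12
  c13: CDB Add2=18  regs: r0:2,r1:Add1,r2:16,r3:Add3,r4:-12
  c14: CDB Add1=-14  regs: r0:2,r1:-14,r2:16,r3:Add3,r4:-12
  c15: CDB Add3=6  regs: r0:2,r1:-14,r2:16,r3:6,r4:-12

STATUS = VALUE -12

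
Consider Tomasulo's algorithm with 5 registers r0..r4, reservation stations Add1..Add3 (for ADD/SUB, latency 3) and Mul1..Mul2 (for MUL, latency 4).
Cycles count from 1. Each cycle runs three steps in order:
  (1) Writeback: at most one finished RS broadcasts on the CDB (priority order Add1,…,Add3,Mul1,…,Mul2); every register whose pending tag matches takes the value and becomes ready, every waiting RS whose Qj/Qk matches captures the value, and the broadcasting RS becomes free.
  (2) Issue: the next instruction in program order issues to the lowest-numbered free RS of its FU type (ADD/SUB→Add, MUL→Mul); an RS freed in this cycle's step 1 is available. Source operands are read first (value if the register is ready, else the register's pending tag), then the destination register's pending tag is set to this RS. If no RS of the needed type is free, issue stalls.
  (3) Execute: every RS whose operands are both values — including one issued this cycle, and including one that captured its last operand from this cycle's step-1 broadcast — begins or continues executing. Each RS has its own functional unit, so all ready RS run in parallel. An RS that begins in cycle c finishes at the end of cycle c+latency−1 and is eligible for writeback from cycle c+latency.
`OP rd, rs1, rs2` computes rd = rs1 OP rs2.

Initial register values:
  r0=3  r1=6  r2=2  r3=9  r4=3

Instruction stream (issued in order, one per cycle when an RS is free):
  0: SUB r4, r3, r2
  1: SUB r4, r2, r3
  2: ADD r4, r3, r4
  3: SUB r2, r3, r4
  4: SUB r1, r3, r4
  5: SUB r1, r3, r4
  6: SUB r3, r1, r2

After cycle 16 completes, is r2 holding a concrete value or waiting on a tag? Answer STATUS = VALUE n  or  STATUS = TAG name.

STATUS = VALUE 7

  c1: issue SUB r4<-Add1  regs: r0:3,r1:6,r2:2,r3:9,r4:Add1
  c2: issue SUB r4<-Add2  regs: r0:3,r1:6,r2:2,r3:9,r4:Add2
  c3: issue ADD r4<-Add3  regs: r0:3,r1:6,r2:2,r3:9,r4:Add3
  c4: CDB Add1=7; issue SUB r2<-Add1  regs: r0:3,r1:6,r2:Add1,r3:9,r4:Add3
  c5: CDB Add2=-7; issue SUB r1<-Add2  regs: r0:3,r1:Add2,r2:Add1,r3:9,r4:Add3
  c6: stall  regs: r0:3,r1:Add2,r2:Add1,r3:9,r4:Add3
  c7: stall  regs: r0:3,r1:Add2,r2:Add1,r3:9,r4:Add3
  c8: CDB Add3=2; issue SUB r1<-Add3  regs: r0:3,r1:Add3,r2:Add1,r3:9,r4:2
  c9: stall  regs: r0:3,r1:Add3,r2:Add1,r3:9,r4:2
  c10: stall  regs: r0:3,r1:Add3,r2:Add1,r3:9,r4:2
  c11: CDB Add1=7; issue SUB r3<-Add1  regs: r0:3,r1:Add3,r2:7,r3:Add1,r4:2
  c12: CDB Add2=7  regs: r0:3,r1:Add3,r2:7,r3:Add1,r4:2
  c13: CDB Add3=7  regs: r0:3,r1:7,r2:7,r3:Add1,r4:2
  c14: -  regs: r0:3,r1:7,r2:7,r3:Add1,r4:2
  c15: -  regs: r0:3,r1:7,r2:7,r3:Add1,r4:2
  c16: CDB Add1=0  regs: r0:3,r1:7,r2:7,r3:0,r4:2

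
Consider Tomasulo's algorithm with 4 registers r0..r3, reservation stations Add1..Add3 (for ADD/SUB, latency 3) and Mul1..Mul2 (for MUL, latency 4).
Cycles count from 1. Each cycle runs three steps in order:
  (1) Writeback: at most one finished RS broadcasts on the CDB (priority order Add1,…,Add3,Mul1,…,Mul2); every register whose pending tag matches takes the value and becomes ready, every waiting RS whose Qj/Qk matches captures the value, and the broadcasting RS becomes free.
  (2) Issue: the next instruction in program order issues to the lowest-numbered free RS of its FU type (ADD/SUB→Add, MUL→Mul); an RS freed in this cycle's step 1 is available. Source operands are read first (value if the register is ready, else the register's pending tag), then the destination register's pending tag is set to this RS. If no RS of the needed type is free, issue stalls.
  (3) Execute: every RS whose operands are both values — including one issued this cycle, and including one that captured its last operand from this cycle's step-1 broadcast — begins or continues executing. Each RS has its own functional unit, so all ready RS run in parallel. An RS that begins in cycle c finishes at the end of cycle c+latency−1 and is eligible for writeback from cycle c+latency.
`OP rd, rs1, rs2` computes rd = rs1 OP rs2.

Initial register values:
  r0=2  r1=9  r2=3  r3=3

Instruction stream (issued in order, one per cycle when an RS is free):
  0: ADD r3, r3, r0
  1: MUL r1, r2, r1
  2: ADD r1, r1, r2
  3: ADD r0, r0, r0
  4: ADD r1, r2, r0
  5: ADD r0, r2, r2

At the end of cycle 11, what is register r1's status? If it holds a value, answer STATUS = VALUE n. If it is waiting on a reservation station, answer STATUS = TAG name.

STATUS = VALUE 7

cycle 1: issue ADD r3<-Add1 // r0:2,r1:9,r2:3,r3:Add1
cycle 2: issue MUL r1<-Mul1 // r0:2,r1:Mul1,r2:3,r3:Add1
cycle 3: issue ADD r1<-Add2 // r0:2,r1:Add2,r2:3,r3:Add1
cycle 4: CDB Add1=5; issue ADD r0<-Add1 // r0:Add1,r1:Add2,r2:3,r3:5
cycle 5: issue ADD r1<-Add3 // r0:Add1,r1:Add3,r2:3,r3:5
cycle 6: CDB Mul1=27; stall // r0:Add1,r1:Add3,r2:3,r3:5
cycle 7: CDB Add1=4; issue ADD r0<-Add1 // r0:Add1,r1:Add3,r2:3,r3:5
cycle 8: - // r0:Add1,r1:Add3,r2:3,r3:5
cycle 9: CDB Add2=30 // r0:Add1,r1:Add3,r2:3,r3:5
cycle 10: CDB Add1=6 // r0:6,r1:Add3,r2:3,r3:5
cycle 11: CDB Add3=7 // r0:6,r1:7,r2:3,r3:5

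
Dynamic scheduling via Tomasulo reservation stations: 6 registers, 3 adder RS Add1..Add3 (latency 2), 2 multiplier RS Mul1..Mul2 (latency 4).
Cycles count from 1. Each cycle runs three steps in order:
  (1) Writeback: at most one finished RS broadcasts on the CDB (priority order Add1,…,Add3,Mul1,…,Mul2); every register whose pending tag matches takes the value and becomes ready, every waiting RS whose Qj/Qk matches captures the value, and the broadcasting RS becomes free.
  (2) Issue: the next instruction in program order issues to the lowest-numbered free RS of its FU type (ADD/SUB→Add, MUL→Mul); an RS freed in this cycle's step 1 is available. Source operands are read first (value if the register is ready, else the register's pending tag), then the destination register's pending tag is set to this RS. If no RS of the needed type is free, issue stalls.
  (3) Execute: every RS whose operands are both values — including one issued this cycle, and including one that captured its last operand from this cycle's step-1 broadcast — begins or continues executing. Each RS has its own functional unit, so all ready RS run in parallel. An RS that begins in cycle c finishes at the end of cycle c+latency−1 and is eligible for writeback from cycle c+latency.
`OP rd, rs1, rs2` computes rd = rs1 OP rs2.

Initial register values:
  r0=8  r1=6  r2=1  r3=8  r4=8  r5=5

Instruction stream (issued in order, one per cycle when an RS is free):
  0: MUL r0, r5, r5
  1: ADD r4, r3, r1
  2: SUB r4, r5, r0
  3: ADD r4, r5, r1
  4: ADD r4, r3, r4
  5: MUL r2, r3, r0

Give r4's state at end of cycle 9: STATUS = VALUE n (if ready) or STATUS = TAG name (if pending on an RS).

STATUS = VALUE 19

c1: issue MUL r0<-Mul1 | r0:Mul1,r1:6,r2:1,r3:8,r4:8,r5:5
c2: issue ADD r4<-Add1 | r0:Mul1,r1:6,r2:1,r3:8,r4:Add1,r5:5
c3: issue SUB r4<-Add2 | r0:Mul1,r1:6,r2:1,r3:8,r4:Add2,r5:5
c4: CDB Add1=14; issue ADD r4<-Add1 | r0:Mul1,r1:6,r2:1,r3:8,r4:Add1,r5:5
c5: CDB Mul1=25; issue ADD r4<-Add3 | r0:25,r1:6,r2:1,r3:8,r4:Add3,r5:5
c6: CDB Add1=11; issue MUL r2<-Mul1 | r0:25,r1:6,r2:Mul1,r3:8,r4:Add3,r5:5
c7: CDB Add2=-20 | r0:25,r1:6,r2:Mul1,r3:8,r4:Add3,r5:5
c8: CDB Add3=19 | r0:25,r1:6,r2:Mul1,r3:8,r4:19,r5:5
c9: - | r0:25,r1:6,r2:Mul1,r3:8,r4:19,r5:5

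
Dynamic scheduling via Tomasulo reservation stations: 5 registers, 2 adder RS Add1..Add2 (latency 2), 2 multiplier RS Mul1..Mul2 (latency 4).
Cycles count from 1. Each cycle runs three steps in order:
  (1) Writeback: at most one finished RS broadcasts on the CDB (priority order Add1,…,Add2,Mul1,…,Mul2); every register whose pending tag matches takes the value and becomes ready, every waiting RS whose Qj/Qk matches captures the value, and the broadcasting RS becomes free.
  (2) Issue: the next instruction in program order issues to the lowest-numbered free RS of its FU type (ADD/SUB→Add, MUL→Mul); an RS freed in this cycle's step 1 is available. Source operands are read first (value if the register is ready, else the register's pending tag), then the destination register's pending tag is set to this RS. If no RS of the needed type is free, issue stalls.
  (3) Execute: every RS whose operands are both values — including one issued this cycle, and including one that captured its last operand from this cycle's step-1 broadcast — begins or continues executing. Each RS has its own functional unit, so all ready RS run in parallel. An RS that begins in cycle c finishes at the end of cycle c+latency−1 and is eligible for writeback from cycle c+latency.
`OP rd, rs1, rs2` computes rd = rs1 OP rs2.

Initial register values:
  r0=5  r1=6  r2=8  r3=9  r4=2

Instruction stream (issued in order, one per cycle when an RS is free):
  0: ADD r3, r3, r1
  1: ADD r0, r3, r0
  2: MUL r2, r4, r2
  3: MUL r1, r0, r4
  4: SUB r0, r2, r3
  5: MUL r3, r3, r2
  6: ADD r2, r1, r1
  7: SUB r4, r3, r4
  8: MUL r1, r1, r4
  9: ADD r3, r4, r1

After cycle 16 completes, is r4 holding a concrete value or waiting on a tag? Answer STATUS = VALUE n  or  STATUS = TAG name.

cycle 1: issue ADD r3<-Add1 // r0:5,r1:6,r2:8,r3:Add1,r4:2
cycle 2: issue ADD r0<-Add2 // r0:Add2,r1:6,r2:8,r3:Add1,r4:2
cycle 3: CDB Add1=15; issue MUL r2<-Mul1 // r0:Add2,r1:6,r2:Mul1,r3:15,r4:2
cycle 4: issue MUL r1<-Mul2 // r0:Add2,r1:Mul2,r2:Mul1,r3:15,r4:2
cycle 5: CDB Add2=20; issue SUB r0<-Add1 // r0:Add1,r1:Mul2,r2:Mul1,r3:15,r4:2
cycle 6: stall // r0:Add1,r1:Mul2,r2:Mul1,r3:15,r4:2
cycle 7: CDB Mul1=16; issue MUL r3<-Mul1 // r0:Add1,r1:Mul2,r2:16,r3:Mul1,r4:2
cycle 8: issue ADD r2<-Add2 // r0:Add1,r1:Mul2,r2:Add2,r3:Mul1,r4:2
cycle 9: CDB Add1=1; issue SUB r4<-Add1 // r0:1,r1:Mul2,r2:Add2,r3:Mul1,r4:Add1
cycle 10: CDB Mul2=40; issue MUL r1<-Mul2 // r0:1,r1:Mul2,r2:Add2,r3:Mul1,r4:Add1
cycle 11: CDB Mul1=240; stall // r0:1,r1:Mul2,r2:Add2,r3:240,r4:Add1
cycle 12: CDB Add2=80; issue ADD r3<-Add2 // r0:1,r1:Mul2,r2:80,r3:Add2,r4:Add1
cycle 13: CDB Add1=238 // r0:1,r1:Mul2,r2:80,r3:Add2,r4:238
cycle 14: - // r0:1,r1:Mul2,r2:80,r3:Add2,r4:238
cycle 15: - // r0:1,r1:Mul2,r2:80,r3:Add2,r4:238
cycle 16: - // r0:1,r1:Mul2,r2:80,r3:Add2,r4:238

STATUS = VALUE 238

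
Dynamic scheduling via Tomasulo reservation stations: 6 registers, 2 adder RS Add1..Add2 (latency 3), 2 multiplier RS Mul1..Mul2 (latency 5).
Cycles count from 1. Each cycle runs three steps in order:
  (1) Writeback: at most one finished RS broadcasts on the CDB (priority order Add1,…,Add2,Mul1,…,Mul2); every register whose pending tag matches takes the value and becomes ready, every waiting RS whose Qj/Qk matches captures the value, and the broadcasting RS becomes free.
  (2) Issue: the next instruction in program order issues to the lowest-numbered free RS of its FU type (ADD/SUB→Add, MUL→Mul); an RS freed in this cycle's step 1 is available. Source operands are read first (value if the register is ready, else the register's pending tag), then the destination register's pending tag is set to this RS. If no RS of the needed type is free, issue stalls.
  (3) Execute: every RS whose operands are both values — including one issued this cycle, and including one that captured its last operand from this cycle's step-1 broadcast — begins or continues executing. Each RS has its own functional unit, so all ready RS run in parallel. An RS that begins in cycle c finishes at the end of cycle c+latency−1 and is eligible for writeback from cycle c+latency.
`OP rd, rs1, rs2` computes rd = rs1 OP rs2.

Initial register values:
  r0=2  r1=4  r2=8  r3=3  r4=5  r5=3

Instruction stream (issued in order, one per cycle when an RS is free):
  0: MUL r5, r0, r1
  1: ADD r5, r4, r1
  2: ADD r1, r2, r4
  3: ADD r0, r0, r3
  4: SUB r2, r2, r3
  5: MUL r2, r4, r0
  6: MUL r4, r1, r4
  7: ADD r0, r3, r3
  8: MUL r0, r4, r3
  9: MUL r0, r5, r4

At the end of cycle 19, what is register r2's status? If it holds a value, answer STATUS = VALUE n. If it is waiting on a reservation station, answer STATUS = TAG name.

STATUS = VALUE 25

  c1: issue MUL r5<-Mul1  regs: r0:2,r1:4,r2:8,r3:3,r4:5,r5:Mul1
  c2: issue ADD r5<-Add1  regs: r0:2,r1:4,r2:8,r3:3,r4:5,r5:Add1
  c3: issue ADD r1<-Add2  regs: r0:2,r1:Add2,r2:8,r3:3,r4:5,r5:Add1
  c4: stall  regs: r0:2,r1:Add2,r2:8,r3:3,r4:5,r5:Add1
  c5: CDB Add1=9; issue ADD r0<-Add1  regs: r0:Add1,r1:Add2,r2:8,r3:3,r4:5,r5:9
  c6: CDB Add2=13; issue SUB r2<-Add2  regs: r0:Add1,r1:13,r2:Add2,r3:3,r4:5,r5:9
  c7: CDB Mul1=8; issue MUL r2<-Mul1  regs: r0:Add1,r1:13,r2:Mul1,r3:3,r4:5,r5:9
  c8: CDB Add1=5; issue MUL r4<-Mul2  regs: r0:5,r1:13,r2:Mul1,r3:3,r4:Mul2,r5:9
  c9: CDB Add2=5; issue ADD r0<-Add1  regs: r0:Add1,r1:13,r2:Mul1,r3:3,r4:Mul2,r5:9
  c10: stall  regs: r0:Add1,r1:13,r2:Mul1,r3:3,r4:Mul2,r5:9
  c11: stall  regs: r0:Add1,r1:13,r2:Mul1,r3:3,r4:Mul2,r5:9
  c12: CDB Add1=6; stall  regs: r0:6,r1:13,r2:Mul1,r3:3,r4:Mul2,r5:9
  c13: CDB Mul1=25; issue MUL r0<-Mul1  regs: r0:Mul1,r1:13,r2:25,r3:3,r4:Mul2,r5:9
  c14: CDB Mul2=65; issue MUL r0<-Mul2  regs: r0:Mul2,r1:13,r2:25,r3:3,r4:65,r5:9
  c15: -  regs: r0:Mul2,r1:13,r2:25,r3:3,r4:65,r5:9
  c16: -  regs: r0:Mul2,r1:13,r2:25,r3:3,r4:65,r5:9
  c17: -  regs: r0:Mul2,r1:13,r2:25,r3:3,r4:65,r5:9
  c18: -  regs: r0:Mul2,r1:13,r2:25,r3:3,r4:65,r5:9
  c19: CDB Mul1=195  regs: r0:Mul2,r1:13,r2:25,r3:3,r4:65,r5:9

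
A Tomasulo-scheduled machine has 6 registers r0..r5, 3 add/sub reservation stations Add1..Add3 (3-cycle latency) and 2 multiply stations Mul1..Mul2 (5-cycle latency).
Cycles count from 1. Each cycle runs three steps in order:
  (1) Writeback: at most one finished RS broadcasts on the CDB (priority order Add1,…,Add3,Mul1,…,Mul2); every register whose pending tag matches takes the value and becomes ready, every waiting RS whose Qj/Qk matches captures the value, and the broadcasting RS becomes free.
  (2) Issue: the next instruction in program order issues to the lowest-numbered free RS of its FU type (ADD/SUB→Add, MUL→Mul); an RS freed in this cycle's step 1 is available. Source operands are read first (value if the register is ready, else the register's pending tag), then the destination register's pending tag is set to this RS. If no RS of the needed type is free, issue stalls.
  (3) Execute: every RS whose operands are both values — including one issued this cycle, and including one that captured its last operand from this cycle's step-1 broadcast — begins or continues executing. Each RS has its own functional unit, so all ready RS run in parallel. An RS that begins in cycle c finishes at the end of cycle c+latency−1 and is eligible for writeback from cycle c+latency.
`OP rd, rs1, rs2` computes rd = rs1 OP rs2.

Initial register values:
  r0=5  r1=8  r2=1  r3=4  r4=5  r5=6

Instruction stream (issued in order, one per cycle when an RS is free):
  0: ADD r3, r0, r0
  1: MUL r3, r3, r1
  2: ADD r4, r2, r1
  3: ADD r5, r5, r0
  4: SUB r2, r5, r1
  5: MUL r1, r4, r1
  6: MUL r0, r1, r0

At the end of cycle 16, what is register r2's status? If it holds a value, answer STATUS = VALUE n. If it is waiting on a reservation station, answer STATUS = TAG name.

STATUS = VALUE 3

c1: issue ADD r3<-Add1 | r0:5,r1:8,r2:1,r3:Add1,r4:5,r5:6
c2: issue MUL r3<-Mul1 | r0:5,r1:8,r2:1,r3:Mul1,r4:5,r5:6
c3: issue ADD r4<-Add2 | r0:5,r1:8,r2:1,r3:Mul1,r4:Add2,r5:6
c4: CDB Add1=10; issue ADD r5<-Add1 | r0:5,r1:8,r2:1,r3:Mul1,r4:Add2,r5:Add1
c5: issue SUB r2<-Add3 | r0:5,r1:8,r2:Add3,r3:Mul1,r4:Add2,r5:Add1
c6: CDB Add2=9; issue MUL r1<-Mul2 | r0:5,r1:Mul2,r2:Add3,r3:Mul1,r4:9,r5:Add1
c7: CDB Add1=11; stall | r0:5,r1:Mul2,r2:Add3,r3:Mul1,r4:9,r5:11
c8: stall | r0:5,r1:Mul2,r2:Add3,r3:Mul1,r4:9,r5:11
c9: CDB Mul1=80; issue MUL r0<-Mul1 | r0:Mul1,r1:Mul2,r2:Add3,r3:80,r4:9,r5:11
c10: CDB Add3=3 | r0:Mul1,r1:Mul2,r2:3,r3:80,r4:9,r5:11
c11: CDB Mul2=72 | r0:Mul1,r1:72,r2:3,r3:80,r4:9,r5:11
c12: - | r0:Mul1,r1:72,r2:3,r3:80,r4:9,r5:11
c13: - | r0:Mul1,r1:72,r2:3,r3:80,r4:9,r5:11
c14: - | r0:Mul1,r1:72,r2:3,r3:80,r4:9,r5:11
c15: - | r0:Mul1,r1:72,r2:3,r3:80,r4:9,r5:11
c16: CDB Mul1=360 | r0:360,r1:72,r2:3,r3:80,r4:9,r5:11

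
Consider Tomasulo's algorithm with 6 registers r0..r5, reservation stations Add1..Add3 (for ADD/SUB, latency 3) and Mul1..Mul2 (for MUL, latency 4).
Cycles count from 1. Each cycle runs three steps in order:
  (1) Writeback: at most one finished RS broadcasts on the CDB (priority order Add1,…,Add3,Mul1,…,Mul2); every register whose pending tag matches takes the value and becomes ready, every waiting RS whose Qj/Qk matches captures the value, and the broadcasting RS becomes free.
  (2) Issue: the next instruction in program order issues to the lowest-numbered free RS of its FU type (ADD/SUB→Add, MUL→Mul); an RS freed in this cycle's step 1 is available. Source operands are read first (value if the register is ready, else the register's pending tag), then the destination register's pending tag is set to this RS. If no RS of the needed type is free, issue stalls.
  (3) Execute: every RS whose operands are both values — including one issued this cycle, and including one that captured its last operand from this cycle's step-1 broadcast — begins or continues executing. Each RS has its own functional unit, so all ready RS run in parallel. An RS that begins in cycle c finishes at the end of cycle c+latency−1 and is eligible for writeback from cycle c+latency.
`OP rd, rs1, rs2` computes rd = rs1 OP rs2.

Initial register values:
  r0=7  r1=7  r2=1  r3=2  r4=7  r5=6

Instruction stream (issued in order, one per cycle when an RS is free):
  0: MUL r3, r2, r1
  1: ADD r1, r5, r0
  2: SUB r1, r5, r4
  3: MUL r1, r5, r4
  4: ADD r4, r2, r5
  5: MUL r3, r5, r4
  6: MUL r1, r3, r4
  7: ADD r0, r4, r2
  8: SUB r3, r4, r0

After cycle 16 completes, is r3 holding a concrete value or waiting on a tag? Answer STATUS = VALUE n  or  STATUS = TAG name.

c1: issue MUL r3<-Mul1 | r0:7,r1:7,r2:1,r3:Mul1,r4:7,r5:6
c2: issue ADD r1<-Add1 | r0:7,r1:Add1,r2:1,r3:Mul1,r4:7,r5:6
c3: issue SUB r1<-Add2 | r0:7,r1:Add2,r2:1,r3:Mul1,r4:7,r5:6
c4: issue MUL r1<-Mul2 | r0:7,r1:Mul2,r2:1,r3:Mul1,r4:7,r5:6
c5: CDB Add1=13; issue ADD r4<-Add1 | r0:7,r1:Mul2,r2:1,r3:Mul1,r4:Add1,r5:6
c6: CDB Add2=-1; stall | r0:7,r1:Mul2,r2:1,r3:Mul1,r4:Add1,r5:6
c7: CDB Mul1=7; issue MUL r3<-Mul1 | r0:7,r1:Mul2,r2:1,r3:Mul1,r4:Add1,r5:6
c8: CDB Add1=7; stall | r0:7,r1:Mul2,r2:1,r3:Mul1,r4:7,r5:6
c9: CDB Mul2=42; issue MUL r1<-Mul2 | r0:7,r1:Mul2,r2:1,r3:Mul1,r4:7,r5:6
c10: issue ADD r0<-Add1 | r0:Add1,r1:Mul2,r2:1,r3:Mul1,r4:7,r5:6
c11: issue SUB r3<-Add2 | r0:Add1,r1:Mul2,r2:1,r3:Add2,r4:7,r5:6
c12: CDB Mul1=42 | r0:Add1,r1:Mul2,r2:1,r3:Add2,r4:7,r5:6
c13: CDB Add1=8 | r0:8,r1:Mul2,r2:1,r3:Add2,r4:7,r5:6
c14: - | r0:8,r1:Mul2,r2:1,r3:Add2,r4:7,r5:6
c15: - | r0:8,r1:Mul2,r2:1,r3:Add2,r4:7,r5:6
c16: CDB Add2=-1 | r0:8,r1:Mul2,r2:1,r3:-1,r4:7,r5:6

STATUS = VALUE -1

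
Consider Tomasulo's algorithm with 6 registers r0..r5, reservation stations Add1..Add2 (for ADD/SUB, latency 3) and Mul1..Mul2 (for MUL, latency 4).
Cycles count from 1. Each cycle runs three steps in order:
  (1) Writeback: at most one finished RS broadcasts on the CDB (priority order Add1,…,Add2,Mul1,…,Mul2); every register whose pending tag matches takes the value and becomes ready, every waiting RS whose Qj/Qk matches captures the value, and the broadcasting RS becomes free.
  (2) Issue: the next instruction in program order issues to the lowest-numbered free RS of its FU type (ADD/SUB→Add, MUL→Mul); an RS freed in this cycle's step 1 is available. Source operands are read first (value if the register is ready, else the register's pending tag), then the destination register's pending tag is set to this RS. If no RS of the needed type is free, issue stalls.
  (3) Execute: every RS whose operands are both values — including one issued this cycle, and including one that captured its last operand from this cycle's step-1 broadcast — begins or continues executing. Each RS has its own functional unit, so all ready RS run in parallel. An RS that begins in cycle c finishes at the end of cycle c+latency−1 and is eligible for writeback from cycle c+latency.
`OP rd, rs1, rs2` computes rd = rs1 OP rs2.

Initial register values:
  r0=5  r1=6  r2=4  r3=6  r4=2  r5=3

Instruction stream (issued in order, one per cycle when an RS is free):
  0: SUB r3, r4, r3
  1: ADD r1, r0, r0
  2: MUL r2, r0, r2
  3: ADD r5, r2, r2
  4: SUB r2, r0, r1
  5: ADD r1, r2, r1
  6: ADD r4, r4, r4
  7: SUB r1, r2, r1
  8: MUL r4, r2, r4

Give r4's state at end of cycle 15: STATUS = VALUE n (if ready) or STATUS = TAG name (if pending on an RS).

  c1: issue SUB r3<-Add1  regs: r0:5,r1:6,r2:4,r3:Add1,r4:2,r5:3
  c2: issue ADD r1<-Add2  regs: r0:5,r1:Add2,r2:4,r3:Add1,r4:2,r5:3
  c3: issue MUL r2<-Mul1  regs: r0:5,r1:Add2,r2:Mul1,r3:Add1,r4:2,r5:3
  c4: CDB Add1=-4; issue ADD r5<-Add1  regs: r0:5,r1:Add2,r2:Mul1,r3:-4,r4:2,r5:Add1
  c5: CDB Add2=10; issue SUB r2<-Add2  regs: r0:5,r1:10,r2:Add2,r3:-4,r4:2,r5:Add1
  c6: stall  regs: r0:5,r1:10,r2:Add2,r3:-4,r4:2,r5:Add1
  c7: CDB Mul1=20; stall  regs: r0:5,r1:10,r2:Add2,r3:-4,r4:2,r5:Add1
  c8: CDB Add2=-5; issue ADD r1<-Add2  regs: r0:5,r1:Add2,r2:-5,r3:-4,r4:2,r5:Add1
  c9: stall  regs: r0:5,r1:Add2,r2:-5,r3:-4,r4:2,r5:Add1
  c10: CDB Add1=40; issue ADD r4<-Add1  regs: r0:5,r1:Add2,r2:-5,r3:-4,r4:Add1,r5:40
  c11: CDB Add2=5; issue SUB r1<-Add2  regs: r0:5,r1:Add2,r2:-5,r3:-4,r4:Add1,r5:40
  c12: issue MUL r4<-Mul1  regs: r0:5,r1:Add2,r2:-5,r3:-4,r4:Mul1,r5:40
  c13: CDB Add1=4  regs: r0:5,r1:Add2,r2:-5,r3:-4,r4:Mul1,r5:40
  c14: CDB Add2=-10  regs: r0:5,r1:-10,r2:-5,r3:-4,r4:Mul1,r5:40
  c15: -  regs: r0:5,r1:-10,r2:-5,r3:-4,r4:Mul1,r5:40

STATUS = TAG Mul1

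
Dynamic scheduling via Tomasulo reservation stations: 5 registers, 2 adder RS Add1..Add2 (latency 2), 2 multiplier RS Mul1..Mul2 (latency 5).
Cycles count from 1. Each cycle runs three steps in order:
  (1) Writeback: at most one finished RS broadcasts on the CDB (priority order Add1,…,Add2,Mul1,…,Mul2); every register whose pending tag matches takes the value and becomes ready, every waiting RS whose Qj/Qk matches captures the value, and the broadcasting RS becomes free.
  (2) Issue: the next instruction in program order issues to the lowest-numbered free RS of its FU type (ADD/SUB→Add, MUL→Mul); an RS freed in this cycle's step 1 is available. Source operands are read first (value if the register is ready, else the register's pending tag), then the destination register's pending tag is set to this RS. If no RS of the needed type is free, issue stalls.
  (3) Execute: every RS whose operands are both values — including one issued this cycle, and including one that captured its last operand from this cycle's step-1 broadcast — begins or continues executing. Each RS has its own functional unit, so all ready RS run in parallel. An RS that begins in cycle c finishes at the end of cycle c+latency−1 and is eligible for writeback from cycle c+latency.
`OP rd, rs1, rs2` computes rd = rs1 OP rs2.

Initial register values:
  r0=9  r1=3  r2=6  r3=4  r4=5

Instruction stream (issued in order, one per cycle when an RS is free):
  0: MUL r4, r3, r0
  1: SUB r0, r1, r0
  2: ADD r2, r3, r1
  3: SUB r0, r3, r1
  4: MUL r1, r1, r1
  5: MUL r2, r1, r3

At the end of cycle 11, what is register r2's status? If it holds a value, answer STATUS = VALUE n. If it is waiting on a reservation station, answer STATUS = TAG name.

cycle 1: issue MUL r4<-Mul1 // r0:9,r1:3,r2:6,r3:4,r4:Mul1
cycle 2: issue SUB r0<-Add1 // r0:Add1,r1:3,r2:6,r3:4,r4:Mul1
cycle 3: issue ADD r2<-Add2 // r0:Add1,r1:3,r2:Add2,r3:4,r4:Mul1
cycle 4: CDB Add1=-6; issue SUB r0<-Add1 // r0:Add1,r1:3,r2:Add2,r3:4,r4:Mul1
cycle 5: CDB Add2=7; issue MUL r1<-Mul2 // r0:Add1,r1:Mul2,r2:7,r3:4,r4:Mul1
cycle 6: CDB Add1=1; stall // r0:1,r1:Mul2,r2:7,r3:4,r4:Mul1
cycle 7: CDB Mul1=36; issue MUL r2<-Mul1 // r0:1,r1:Mul2,r2:Mul1,r3:4,r4:36
cycle 8: - // r0:1,r1:Mul2,r2:Mul1,r3:4,r4:36
cycle 9: - // r0:1,r1:Mul2,r2:Mul1,r3:4,r4:36
cycle 10: CDB Mul2=9 // r0:1,r1:9,r2:Mul1,r3:4,r4:36
cycle 11: - // r0:1,r1:9,r2:Mul1,r3:4,r4:36

STATUS = TAG Mul1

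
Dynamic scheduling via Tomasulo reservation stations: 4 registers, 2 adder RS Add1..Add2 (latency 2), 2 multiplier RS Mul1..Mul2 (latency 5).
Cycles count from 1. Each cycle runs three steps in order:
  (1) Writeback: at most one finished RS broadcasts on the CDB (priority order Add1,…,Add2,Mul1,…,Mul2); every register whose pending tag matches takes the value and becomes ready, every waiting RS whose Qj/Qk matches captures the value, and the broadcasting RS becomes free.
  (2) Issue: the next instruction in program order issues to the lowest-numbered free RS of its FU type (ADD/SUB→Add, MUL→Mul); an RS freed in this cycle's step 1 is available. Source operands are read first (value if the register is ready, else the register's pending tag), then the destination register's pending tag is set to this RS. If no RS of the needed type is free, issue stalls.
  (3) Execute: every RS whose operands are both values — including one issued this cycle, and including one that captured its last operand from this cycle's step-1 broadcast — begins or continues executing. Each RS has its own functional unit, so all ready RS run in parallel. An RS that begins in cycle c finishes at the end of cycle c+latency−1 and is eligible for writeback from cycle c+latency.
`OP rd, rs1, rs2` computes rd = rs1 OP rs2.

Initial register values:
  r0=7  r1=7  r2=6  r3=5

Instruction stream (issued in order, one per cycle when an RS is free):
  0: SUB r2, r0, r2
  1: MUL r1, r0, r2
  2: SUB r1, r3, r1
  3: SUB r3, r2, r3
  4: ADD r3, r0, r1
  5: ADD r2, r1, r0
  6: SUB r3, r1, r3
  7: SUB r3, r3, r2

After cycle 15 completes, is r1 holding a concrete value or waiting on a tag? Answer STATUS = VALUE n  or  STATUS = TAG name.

STATUS = VALUE -2

c1: issue SUB r2<-Add1 | r0:7,r1:7,r2:Add1,r3:5
c2: issue MUL r1<-Mul1 | r0:7,r1:Mul1,r2:Add1,r3:5
c3: CDB Add1=1; issue SUB r1<-Add1 | r0:7,r1:Add1,r2:1,r3:5
c4: issue SUB r3<-Add2 | r0:7,r1:Add1,r2:1,r3:Add2
c5: stall | r0:7,r1:Add1,r2:1,r3:Add2
c6: CDB Add2=-4; issue ADD r3<-Add2 | r0:7,r1:Add1,r2:1,r3:Add2
c7: stall | r0:7,r1:Add1,r2:1,r3:Add2
c8: CDB Mul1=7; stall | r0:7,r1:Add1,r2:1,r3:Add2
c9: stall | r0:7,r1:Add1,r2:1,r3:Add2
c10: CDB Add1=-2; issue ADD r2<-Add1 | r0:7,r1:-2,r2:Add1,r3:Add2
c11: stall | r0:7,r1:-2,r2:Add1,r3:Add2
c12: CDB Add1=5; issue SUB r3<-Add1 | r0:7,r1:-2,r2:5,r3:Add1
c13: CDB Add2=5; issue SUB r3<-Add2 | r0:7,r1:-2,r2:5,r3:Add2
c14: - | r0:7,r1:-2,r2:5,r3:Add2
c15: CDB Add1=-7 | r0:7,r1:-2,r2:5,r3:Add2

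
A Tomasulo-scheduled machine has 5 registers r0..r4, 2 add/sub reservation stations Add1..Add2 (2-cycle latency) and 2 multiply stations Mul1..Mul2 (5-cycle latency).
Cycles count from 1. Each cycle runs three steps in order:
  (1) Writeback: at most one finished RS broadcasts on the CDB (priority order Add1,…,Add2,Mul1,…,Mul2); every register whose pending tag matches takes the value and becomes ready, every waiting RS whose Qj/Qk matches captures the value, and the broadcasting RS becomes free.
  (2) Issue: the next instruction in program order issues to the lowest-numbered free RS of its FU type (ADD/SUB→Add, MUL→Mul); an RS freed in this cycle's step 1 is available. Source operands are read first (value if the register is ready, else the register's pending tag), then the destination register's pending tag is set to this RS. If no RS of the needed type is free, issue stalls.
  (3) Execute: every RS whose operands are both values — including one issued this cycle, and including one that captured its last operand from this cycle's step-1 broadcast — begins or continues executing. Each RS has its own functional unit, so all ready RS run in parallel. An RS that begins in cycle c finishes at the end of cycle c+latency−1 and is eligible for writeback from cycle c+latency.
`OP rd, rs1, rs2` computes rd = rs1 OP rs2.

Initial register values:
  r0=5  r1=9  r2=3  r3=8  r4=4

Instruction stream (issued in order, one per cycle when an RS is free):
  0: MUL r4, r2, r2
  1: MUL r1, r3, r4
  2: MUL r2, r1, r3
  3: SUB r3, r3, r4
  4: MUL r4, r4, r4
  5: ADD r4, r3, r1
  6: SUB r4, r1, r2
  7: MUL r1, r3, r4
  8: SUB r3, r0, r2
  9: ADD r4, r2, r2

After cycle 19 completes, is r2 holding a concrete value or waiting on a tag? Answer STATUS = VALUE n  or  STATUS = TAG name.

  c1: issue MUL r4<-Mul1  regs: r0:5,r1:9,r2:3,r3:8,r4:Mul1
  c2: issue MUL r1<-Mul2  regs: r0:5,r1:Mul2,r2:3,r3:8,r4:Mul1
  c3: stall  regs: r0:5,r1:Mul2,r2:3,r3:8,r4:Mul1
  c4: stall  regs: r0:5,r1:Mul2,r2:3,r3:8,r4:Mul1
  c5: stall  regs: r0:5,r1:Mul2,r2:3,r3:8,r4:Mul1
  c6: CDB Mul1=9; issue MUL r2<-Mul1  regs: r0:5,r1:Mul2,r2:Mul1,r3:8,r4:9
  c7: issue SUB r3<-Add1  regs: r0:5,r1:Mul2,r2:Mul1,r3:Add1,r4:9
  c8: stall  regs: r0:5,r1:Mul2,r2:Mul1,r3:Add1,r4:9
  c9: CDB Add1=-1; stall  regs: r0:5,r1:Mul2,r2:Mul1,r3:-1,r4:9
  c10: stall  regs: r0:5,r1:Mul2,r2:Mul1,r3:-1,r4:9
  c11: CDB Mul2=72; issue MUL r4<-Mul2  regs: r0:5,r1:72,r2:Mul1,r3:-1,r4:Mul2
  c12: issue ADD r4<-Add1  regs: r0:5,r1:72,r2:Mul1,r3:-1,r4:Add1
  c13: issue SUB r4<-Add2  regs: r0:5,r1:72,r2:Mul1,r3:-1,r4:Add2
  c14: CDB Add1=71; stall  regs: r0:5,r1:72,r2:Mul1,r3:-1,r4:Add2
  c15: stall  regs: r0:5,r1:72,r2:Mul1,r3:-1,r4:Add2
  c16: CDB Mul1=576; issue MUL r1<-Mul1  regs: r0:5,r1:Mul1,r2:576,r3:-1,r4:Add2
  c17: CDB Mul2=81; issue SUB r3<-Add1  regs: r0:5,r1:Mul1,r2:576,r3:Add1,r4:Add2
  c18: CDB Add2=-504; issue ADD r4<-Add2  regs: r0:5,r1:Mul1,r2:576,r3:Add1,r4:Add2
  c19: CDB Add1=-571  regs: r0:5,r1:Mul1,r2:576,r3:-571,r4:Add2

STATUS = VALUE 576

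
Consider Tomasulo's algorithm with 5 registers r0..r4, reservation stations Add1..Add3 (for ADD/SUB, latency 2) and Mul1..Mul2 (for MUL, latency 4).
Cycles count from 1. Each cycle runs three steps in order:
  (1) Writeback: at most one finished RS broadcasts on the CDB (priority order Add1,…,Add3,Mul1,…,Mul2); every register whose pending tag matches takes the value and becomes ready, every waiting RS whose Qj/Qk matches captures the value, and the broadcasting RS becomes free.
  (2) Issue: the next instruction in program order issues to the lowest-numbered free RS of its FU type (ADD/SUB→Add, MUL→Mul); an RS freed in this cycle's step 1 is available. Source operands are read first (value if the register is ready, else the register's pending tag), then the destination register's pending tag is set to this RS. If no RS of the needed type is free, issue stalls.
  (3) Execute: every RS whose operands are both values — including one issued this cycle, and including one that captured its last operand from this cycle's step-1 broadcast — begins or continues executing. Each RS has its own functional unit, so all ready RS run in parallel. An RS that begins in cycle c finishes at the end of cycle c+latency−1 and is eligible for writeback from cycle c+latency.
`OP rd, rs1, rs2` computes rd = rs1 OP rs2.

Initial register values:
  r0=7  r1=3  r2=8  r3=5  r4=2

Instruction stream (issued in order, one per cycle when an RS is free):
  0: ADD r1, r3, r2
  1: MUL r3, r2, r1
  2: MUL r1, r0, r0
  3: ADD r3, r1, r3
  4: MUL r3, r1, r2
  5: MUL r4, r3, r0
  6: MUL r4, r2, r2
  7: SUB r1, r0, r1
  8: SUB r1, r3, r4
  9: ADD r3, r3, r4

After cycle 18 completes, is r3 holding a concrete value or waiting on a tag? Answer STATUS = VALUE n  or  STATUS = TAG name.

STATUS = VALUE 456

  c1: issue ADD r1<-Add1  regs: r0:7,r1:Add1,r2:8,r3:5,r4:2
  c2: issue MUL r3<-Mul1  regs: r0:7,r1:Add1,r2:8,r3:Mul1,r4:2
  c3: CDB Add1=13; issue MUL r1<-Mul2  regs: r0:7,r1:Mul2,r2:8,r3:Mul1,r4:2
  c4: issue ADD r3<-Add1  regs: r0:7,r1:Mul2,r2:8,r3:Add1,r4:2
  c5: stall  regs: r0:7,r1:Mul2,r2:8,r3:Add1,r4:2
  c6: stall  regs: r0:7,r1:Mul2,r2:8,r3:Add1,r4:2
  c7: CDB Mul1=104; issue MUL r3<-Mul1  regs: r0:7,r1:Mul2,r2:8,r3:Mul1,r4:2
  c8: CDB Mul2=49; issue MUL r4<-Mul2  regs: r0:7,r1:49,r2:8,r3:Mul1,r4:Mul2
  c9: stall  regs: r0:7,r1:49,r2:8,r3:Mul1,r4:Mul2
  c10: CDB Add1=153; stall  regs: r0:7,r1:49,r2:8,r3:Mul1,r4:Mul2
  c11: stall  regs: r0:7,r1:49,r2:8,r3:Mul1,r4:Mul2
  c12: CDB Mul1=392; issue MUL r4<-Mul1  regs: r0:7,r1:49,r2:8,r3:392,r4:Mul1
  c13: issue SUB r1<-Add1  regs: r0:7,r1:Add1,r2:8,r3:392,r4:Mul1
  c14: issue SUB r1<-Add2  regs: r0:7,r1:Add2,r2:8,r3:392,r4:Mul1
  c15: CDB Add1=-42; issue ADD r3<-Add1  regs: r0:7,r1:Add2,r2:8,r3:Add1,r4:Mul1
  c16: CDB Mul1=64  regs: r0:7,r1:Add2,r2:8,r3:Add1,r4:64
  c17: CDB Mul2=2744  regs: r0:7,r1:Add2,r2:8,r3:Add1,r4:64
  c18: CDB Add1=456  regs: r0:7,r1:Add2,r2:8,r3:456,r4:64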